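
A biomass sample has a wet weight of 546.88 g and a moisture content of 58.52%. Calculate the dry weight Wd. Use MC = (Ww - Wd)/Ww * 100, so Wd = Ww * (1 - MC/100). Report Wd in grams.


Wd = Ww * (1 - MC/100)
= 546.88 * (1 - 58.52/100)
= 226.8458 g

226.8458 g


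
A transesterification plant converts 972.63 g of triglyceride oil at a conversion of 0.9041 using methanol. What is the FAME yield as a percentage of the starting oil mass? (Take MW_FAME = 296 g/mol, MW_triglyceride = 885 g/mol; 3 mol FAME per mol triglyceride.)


m_FAME = oil * conv * (3 * 296 / 885) = oil * conv * (888/885)
= 972.63 * 0.9041 * 888 / 885
= 882.3356 g
Y = m_FAME / oil * 100 = conv * (888/885) * 100
= 0.9041 * 888 / 885 * 100
= 90.72%

90.72%


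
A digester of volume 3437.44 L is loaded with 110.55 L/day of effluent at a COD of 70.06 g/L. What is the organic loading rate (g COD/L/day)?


OLR = Q * S / V
= 110.55 * 70.06 / 3437.44
= 2.2532 g/L/day

2.2532 g/L/day


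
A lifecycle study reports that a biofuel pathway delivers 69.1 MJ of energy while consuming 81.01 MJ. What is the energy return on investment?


EROI = E_out / E_in
= 69.1 / 81.01
= 0.8530

0.8530


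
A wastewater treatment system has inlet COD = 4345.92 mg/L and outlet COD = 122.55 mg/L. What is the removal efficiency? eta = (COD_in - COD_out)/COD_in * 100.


eta = (COD_in - COD_out) / COD_in * 100
= (4345.92 - 122.55) / 4345.92 * 100
= 97.1801%

97.1801%


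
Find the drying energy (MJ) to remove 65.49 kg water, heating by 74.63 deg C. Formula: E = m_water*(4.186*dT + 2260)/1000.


E = m_water * (4.186 * dT + 2260) / 1000
= 65.49 * (4.186 * 74.63 + 2260) / 1000
= 168.4666 MJ

168.4666 MJ


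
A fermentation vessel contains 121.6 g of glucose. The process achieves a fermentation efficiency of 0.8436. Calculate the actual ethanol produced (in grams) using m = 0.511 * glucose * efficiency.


Actual ethanol: m = 0.511 * 121.6 * 0.8436
m = 52.4193 g

52.4193 g


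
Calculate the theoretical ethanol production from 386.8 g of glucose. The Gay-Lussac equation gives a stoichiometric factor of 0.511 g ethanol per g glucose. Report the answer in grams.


Theoretical ethanol yield: m_EtOH = 0.511 * m_glucose
m_EtOH = 0.511 * 386.8 = 197.6548 g

197.6548 g


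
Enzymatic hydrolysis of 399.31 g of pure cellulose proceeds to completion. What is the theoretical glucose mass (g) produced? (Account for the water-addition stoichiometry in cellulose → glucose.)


glucose = cellulose * 180/162
= 399.31 * 180/162
= 443.6778 g

443.6778 g


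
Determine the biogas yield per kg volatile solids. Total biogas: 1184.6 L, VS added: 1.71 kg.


Y = V / VS
= 1184.6 / 1.71
= 692.7485 L/kg VS

692.7485 L/kg VS


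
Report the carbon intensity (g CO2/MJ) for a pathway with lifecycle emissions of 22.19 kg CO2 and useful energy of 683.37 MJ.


CI = CO2 * 1000 / E
= 22.19 * 1000 / 683.37
= 32.4714 g CO2/MJ

32.4714 g CO2/MJ


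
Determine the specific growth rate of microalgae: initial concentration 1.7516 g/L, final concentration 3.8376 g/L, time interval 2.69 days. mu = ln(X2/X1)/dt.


mu = ln(X2/X1) / dt
= ln(3.8376/1.7516) / 2.69
= 0.2916 per day

0.2916 per day


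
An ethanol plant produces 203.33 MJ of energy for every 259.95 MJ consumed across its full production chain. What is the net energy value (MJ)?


NEV = E_out - E_in
= 203.33 - 259.95
= -56.6200 MJ

-56.6200 MJ


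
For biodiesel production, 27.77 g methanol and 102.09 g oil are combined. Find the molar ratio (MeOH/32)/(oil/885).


Molar ratio = n_MeOH / n_oil = (MeOH/32) / (oil/885) = (MeOH * 885) / (32 * oil)
= (27.77 * 885) / (32 * 102.09)
= 7.5229

7.5229


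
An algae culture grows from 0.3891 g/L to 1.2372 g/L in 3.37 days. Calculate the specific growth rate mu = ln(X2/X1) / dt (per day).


mu = ln(X2/X1) / dt
= ln(1.2372/0.3891) / 3.37
= 0.3433 per day

0.3433 per day


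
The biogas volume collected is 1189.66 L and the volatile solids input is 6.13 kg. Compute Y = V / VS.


Y = V / VS
= 1189.66 / 6.13
= 194.0718 L/kg VS

194.0718 L/kg VS


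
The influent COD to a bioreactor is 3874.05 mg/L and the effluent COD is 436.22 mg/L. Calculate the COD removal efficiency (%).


eta = (COD_in - COD_out) / COD_in * 100
= (3874.05 - 436.22) / 3874.05 * 100
= 88.7399%

88.7399%


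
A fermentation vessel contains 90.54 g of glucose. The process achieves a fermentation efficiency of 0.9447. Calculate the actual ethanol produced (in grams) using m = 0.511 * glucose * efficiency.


Actual ethanol: m = 0.511 * 90.54 * 0.9447
m = 43.7074 g

43.7074 g


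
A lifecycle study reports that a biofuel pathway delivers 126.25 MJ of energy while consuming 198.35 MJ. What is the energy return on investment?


EROI = E_out / E_in
= 126.25 / 198.35
= 0.6365

0.6365


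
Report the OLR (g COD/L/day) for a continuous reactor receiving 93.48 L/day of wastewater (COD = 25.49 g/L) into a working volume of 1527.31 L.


OLR = Q * S / V
= 93.48 * 25.49 / 1527.31
= 1.5601 g/L/day

1.5601 g/L/day


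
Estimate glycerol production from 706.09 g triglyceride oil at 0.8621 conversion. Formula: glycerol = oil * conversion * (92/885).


glycerol = oil * conv * (92/885)
= 706.09 * 0.8621 * 92 / 885
= 63.2794 g

63.2794 g


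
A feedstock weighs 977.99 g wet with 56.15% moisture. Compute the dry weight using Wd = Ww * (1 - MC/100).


Wd = Ww * (1 - MC/100)
= 977.99 * (1 - 56.15/100)
= 428.8486 g

428.8486 g


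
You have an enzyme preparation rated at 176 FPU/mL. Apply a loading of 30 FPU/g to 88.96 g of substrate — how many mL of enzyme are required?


V = dosage * m_sub / activity
V = 30 * 88.96 / 176
V = 15.1636 mL

15.1636 mL


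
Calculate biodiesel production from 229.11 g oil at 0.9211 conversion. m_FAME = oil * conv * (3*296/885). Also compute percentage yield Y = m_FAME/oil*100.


m_FAME = oil * conv * (3 * 296 / 885) = oil * conv * (888/885)
= 229.11 * 0.9211 * 888 / 885
= 211.7486 g
Y = m_FAME / oil * 100 = conv * (888/885) * 100
= 0.9211 * 888 / 885 * 100
= 92.42%

211.7486 g FAME; Y = 92.42%


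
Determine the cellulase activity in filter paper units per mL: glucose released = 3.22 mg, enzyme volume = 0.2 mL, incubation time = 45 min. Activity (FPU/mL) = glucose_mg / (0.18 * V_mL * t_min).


Activity = glucose_mg / (0.18 mg/umol * V_mL * t_min)
= 3.22 / (0.18 * 0.2 * 45)
= 1.9877 FPU/mL

1.9877 FPU/mL


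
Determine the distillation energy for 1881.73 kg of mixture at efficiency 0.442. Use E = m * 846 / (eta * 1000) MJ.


E = m * 846 / (eta * 1000)
= 1881.73 * 846 / (0.442 * 1000)
= 3601.6823 MJ

3601.6823 MJ


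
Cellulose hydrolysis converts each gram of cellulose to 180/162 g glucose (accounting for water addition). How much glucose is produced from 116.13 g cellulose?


glucose = cellulose * 180/162
= 116.13 * 180/162
= 129.0333 g

129.0333 g


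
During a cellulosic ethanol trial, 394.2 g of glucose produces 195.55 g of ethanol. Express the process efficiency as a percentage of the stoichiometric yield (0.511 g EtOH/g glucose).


Fermentation efficiency = (actual / (0.511 * glucose)) * 100
= (195.55 / (0.511 * 394.2)) * 100
= 97.0779%

97.0779%


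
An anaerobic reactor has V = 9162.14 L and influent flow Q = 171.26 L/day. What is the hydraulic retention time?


HRT = V / Q
= 9162.14 / 171.26
= 53.4984 days

53.4984 days


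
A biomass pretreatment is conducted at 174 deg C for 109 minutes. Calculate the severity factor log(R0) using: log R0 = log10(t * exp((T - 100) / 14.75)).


logR0 = log10(t * exp((T - 100) / 14.75))
= log10(109 * exp((174 - 100) / 14.75))
= 4.2163

4.2163


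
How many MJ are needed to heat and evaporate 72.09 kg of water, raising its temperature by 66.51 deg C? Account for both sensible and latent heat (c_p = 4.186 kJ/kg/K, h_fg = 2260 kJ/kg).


E = m_water * (4.186 * dT + 2260) / 1000
= 72.09 * (4.186 * 66.51 + 2260) / 1000
= 182.9940 MJ

182.9940 MJ


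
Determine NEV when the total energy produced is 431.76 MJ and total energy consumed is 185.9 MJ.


NEV = E_out - E_in
= 431.76 - 185.9
= 245.8600 MJ

245.8600 MJ


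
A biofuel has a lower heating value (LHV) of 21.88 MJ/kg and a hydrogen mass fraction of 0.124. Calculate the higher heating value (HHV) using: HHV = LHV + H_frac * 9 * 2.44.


HHV = LHV + H_frac * 9 * 2.44
= 21.88 + 0.124 * 9 * 2.44
= 24.6030 MJ/kg

24.6030 MJ/kg


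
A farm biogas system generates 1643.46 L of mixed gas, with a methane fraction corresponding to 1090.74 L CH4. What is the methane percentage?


CH4% = V_CH4 / V_total * 100
= 1090.74 / 1643.46 * 100
= 66.3685%

66.3685%


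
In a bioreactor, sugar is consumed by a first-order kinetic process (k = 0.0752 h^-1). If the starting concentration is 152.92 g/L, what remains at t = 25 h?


S = S0 * exp(-k * t)
S = 152.92 * exp(-0.0752 * 25)
S = 23.3341 g/L

23.3341 g/L


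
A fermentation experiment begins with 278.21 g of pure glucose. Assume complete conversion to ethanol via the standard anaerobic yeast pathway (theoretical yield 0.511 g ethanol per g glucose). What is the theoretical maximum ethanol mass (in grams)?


Theoretical ethanol yield: m_EtOH = 0.511 * m_glucose
m_EtOH = 0.511 * 278.21 = 142.1653 g

142.1653 g


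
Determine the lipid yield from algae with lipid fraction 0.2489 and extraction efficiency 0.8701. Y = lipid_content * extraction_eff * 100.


Y = lipid_content * extraction_eff * 100
= 0.2489 * 0.8701 * 100
= 21.6568%

21.6568%


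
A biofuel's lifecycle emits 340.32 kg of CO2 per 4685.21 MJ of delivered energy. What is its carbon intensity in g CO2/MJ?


CI = CO2 * 1000 / E
= 340.32 * 1000 / 4685.21
= 72.6371 g CO2/MJ

72.6371 g CO2/MJ


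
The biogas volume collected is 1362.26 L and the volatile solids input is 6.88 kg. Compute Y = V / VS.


Y = V / VS
= 1362.26 / 6.88
= 198.0029 L/kg VS

198.0029 L/kg VS


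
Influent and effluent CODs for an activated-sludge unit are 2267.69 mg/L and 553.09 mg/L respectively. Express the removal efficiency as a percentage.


eta = (COD_in - COD_out) / COD_in * 100
= (2267.69 - 553.09) / 2267.69 * 100
= 75.6100%

75.6100%


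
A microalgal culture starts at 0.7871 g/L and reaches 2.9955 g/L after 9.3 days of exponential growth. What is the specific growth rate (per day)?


mu = ln(X2/X1) / dt
= ln(2.9955/0.7871) / 9.3
= 0.1437 per day

0.1437 per day


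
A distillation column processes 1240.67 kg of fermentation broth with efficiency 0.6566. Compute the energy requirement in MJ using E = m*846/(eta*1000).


E = m * 846 / (eta * 1000)
= 1240.67 * 846 / (0.6566 * 1000)
= 1598.5483 MJ

1598.5483 MJ


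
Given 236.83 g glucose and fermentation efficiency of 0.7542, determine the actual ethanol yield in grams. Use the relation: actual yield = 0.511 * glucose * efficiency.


Actual ethanol: m = 0.511 * 236.83 * 0.7542
m = 91.2734 g

91.2734 g


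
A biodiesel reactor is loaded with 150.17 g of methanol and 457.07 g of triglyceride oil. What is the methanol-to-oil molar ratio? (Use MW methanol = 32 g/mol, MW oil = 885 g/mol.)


Molar ratio = n_MeOH / n_oil = (MeOH/32) / (oil/885) = (MeOH * 885) / (32 * oil)
= (150.17 * 885) / (32 * 457.07)
= 9.0864

9.0864


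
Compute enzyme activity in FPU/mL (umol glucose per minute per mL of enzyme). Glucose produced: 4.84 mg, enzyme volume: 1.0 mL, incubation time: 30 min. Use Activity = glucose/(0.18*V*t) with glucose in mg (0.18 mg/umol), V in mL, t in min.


Activity = glucose_mg / (0.18 mg/umol * V_mL * t_min)
= 4.84 / (0.18 * 1.0 * 30)
= 0.8963 FPU/mL

0.8963 FPU/mL


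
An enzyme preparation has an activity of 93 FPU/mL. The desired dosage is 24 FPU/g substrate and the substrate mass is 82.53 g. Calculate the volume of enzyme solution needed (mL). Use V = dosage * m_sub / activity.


V = dosage * m_sub / activity
V = 24 * 82.53 / 93
V = 21.2981 mL

21.2981 mL


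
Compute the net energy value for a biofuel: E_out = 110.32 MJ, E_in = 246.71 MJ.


NEV = E_out - E_in
= 110.32 - 246.71
= -136.3900 MJ

-136.3900 MJ


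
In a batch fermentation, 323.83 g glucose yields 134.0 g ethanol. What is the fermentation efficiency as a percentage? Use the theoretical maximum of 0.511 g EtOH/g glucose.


Fermentation efficiency = (actual / (0.511 * glucose)) * 100
= (134.0 / (0.511 * 323.83)) * 100
= 80.9780%

80.9780%


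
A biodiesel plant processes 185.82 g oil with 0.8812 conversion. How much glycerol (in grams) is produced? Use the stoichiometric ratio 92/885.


glycerol = oil * conv * (92/885)
= 185.82 * 0.8812 * 92 / 885
= 17.0220 g

17.0220 g


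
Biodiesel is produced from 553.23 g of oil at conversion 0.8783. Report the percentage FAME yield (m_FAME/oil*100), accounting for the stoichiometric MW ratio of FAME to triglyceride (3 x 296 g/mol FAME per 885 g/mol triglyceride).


m_FAME = oil * conv * (3 * 296 / 885) = oil * conv * (888/885)
= 553.23 * 0.8783 * 888 / 885
= 487.5490 g
Y = m_FAME / oil * 100 = conv * (888/885) * 100
= 0.8783 * 888 / 885 * 100
= 88.13%

88.13%


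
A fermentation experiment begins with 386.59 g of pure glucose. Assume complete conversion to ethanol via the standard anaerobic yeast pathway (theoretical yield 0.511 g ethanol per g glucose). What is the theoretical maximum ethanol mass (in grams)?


Theoretical ethanol yield: m_EtOH = 0.511 * m_glucose
m_EtOH = 0.511 * 386.59 = 197.5475 g

197.5475 g


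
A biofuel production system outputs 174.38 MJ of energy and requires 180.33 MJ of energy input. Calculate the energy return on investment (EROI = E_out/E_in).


EROI = E_out / E_in
= 174.38 / 180.33
= 0.9670

0.9670


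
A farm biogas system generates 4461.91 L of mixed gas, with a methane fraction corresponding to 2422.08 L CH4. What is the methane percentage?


CH4% = V_CH4 / V_total * 100
= 2422.08 / 4461.91 * 100
= 54.2835%

54.2835%


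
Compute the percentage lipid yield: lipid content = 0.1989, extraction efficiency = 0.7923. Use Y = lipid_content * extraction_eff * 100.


Y = lipid_content * extraction_eff * 100
= 0.1989 * 0.7923 * 100
= 15.7588%

15.7588%


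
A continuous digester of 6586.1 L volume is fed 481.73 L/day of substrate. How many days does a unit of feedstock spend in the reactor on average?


HRT = V / Q
= 6586.1 / 481.73
= 13.6718 days

13.6718 days


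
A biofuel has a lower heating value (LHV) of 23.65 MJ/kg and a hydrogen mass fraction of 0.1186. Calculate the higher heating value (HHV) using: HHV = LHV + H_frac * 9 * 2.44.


HHV = LHV + H_frac * 9 * 2.44
= 23.65 + 0.1186 * 9 * 2.44
= 26.2545 MJ/kg

26.2545 MJ/kg


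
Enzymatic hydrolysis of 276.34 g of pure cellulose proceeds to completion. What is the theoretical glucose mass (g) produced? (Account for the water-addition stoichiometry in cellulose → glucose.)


glucose = cellulose * 180/162
= 276.34 * 180/162
= 307.0444 g

307.0444 g


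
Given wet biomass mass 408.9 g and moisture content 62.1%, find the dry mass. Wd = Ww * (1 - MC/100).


Wd = Ww * (1 - MC/100)
= 408.9 * (1 - 62.1/100)
= 154.9731 g

154.9731 g


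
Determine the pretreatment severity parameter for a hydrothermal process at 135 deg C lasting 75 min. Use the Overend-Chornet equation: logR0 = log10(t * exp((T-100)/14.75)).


logR0 = log10(t * exp((T - 100) / 14.75))
= log10(75 * exp((135 - 100) / 14.75))
= 2.9056

2.9056


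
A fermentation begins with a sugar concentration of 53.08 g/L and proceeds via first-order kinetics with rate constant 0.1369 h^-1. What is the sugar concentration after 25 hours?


S = S0 * exp(-k * t)
S = 53.08 * exp(-0.1369 * 25)
S = 1.7320 g/L

1.7320 g/L


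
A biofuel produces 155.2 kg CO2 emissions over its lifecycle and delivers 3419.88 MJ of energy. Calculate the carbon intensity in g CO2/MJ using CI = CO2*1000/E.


CI = CO2 * 1000 / E
= 155.2 * 1000 / 3419.88
= 45.3817 g CO2/MJ

45.3817 g CO2/MJ


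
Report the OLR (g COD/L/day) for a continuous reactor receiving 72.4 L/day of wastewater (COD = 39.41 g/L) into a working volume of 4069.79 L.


OLR = Q * S / V
= 72.4 * 39.41 / 4069.79
= 0.7011 g/L/day

0.7011 g/L/day


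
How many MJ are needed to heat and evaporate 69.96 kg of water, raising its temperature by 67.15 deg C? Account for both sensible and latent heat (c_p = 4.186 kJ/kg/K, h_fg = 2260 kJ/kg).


E = m_water * (4.186 * dT + 2260) / 1000
= 69.96 * (4.186 * 67.15 + 2260) / 1000
= 177.7746 MJ

177.7746 MJ


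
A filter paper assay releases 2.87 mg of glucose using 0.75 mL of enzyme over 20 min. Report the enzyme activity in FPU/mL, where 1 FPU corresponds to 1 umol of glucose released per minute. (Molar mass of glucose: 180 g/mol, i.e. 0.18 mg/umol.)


Activity = glucose_mg / (0.18 mg/umol * V_mL * t_min)
= 2.87 / (0.18 * 0.75 * 20)
= 1.0630 FPU/mL

1.0630 FPU/mL


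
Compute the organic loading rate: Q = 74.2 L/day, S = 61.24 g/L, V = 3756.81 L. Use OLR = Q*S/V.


OLR = Q * S / V
= 74.2 * 61.24 / 3756.81
= 1.2095 g/L/day

1.2095 g/L/day


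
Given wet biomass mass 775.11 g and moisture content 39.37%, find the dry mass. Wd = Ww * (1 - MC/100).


Wd = Ww * (1 - MC/100)
= 775.11 * (1 - 39.37/100)
= 469.9492 g

469.9492 g


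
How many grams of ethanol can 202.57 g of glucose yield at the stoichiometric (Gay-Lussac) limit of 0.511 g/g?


Theoretical ethanol yield: m_EtOH = 0.511 * m_glucose
m_EtOH = 0.511 * 202.57 = 103.5133 g

103.5133 g


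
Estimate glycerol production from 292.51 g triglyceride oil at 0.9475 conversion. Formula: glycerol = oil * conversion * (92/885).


glycerol = oil * conv * (92/885)
= 292.51 * 0.9475 * 92 / 885
= 28.8114 g

28.8114 g


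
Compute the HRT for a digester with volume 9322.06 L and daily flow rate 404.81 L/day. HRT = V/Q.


HRT = V / Q
= 9322.06 / 404.81
= 23.0282 days

23.0282 days


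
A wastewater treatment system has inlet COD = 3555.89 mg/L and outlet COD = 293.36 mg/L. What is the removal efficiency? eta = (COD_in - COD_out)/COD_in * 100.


eta = (COD_in - COD_out) / COD_in * 100
= (3555.89 - 293.36) / 3555.89 * 100
= 91.7500%

91.7500%


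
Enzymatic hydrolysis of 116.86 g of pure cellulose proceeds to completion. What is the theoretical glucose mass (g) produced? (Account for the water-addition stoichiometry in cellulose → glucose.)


glucose = cellulose * 180/162
= 116.86 * 180/162
= 129.8444 g

129.8444 g


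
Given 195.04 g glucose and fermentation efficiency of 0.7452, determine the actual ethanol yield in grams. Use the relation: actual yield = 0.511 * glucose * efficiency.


Actual ethanol: m = 0.511 * 195.04 * 0.7452
m = 74.2707 g

74.2707 g


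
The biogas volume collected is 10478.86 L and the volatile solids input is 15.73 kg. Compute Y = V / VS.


Y = V / VS
= 10478.86 / 15.73
= 666.1704 L/kg VS

666.1704 L/kg VS


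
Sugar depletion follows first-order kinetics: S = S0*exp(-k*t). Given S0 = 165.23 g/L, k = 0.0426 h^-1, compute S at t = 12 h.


S = S0 * exp(-k * t)
S = 165.23 * exp(-0.0426 * 12)
S = 99.1009 g/L

99.1009 g/L


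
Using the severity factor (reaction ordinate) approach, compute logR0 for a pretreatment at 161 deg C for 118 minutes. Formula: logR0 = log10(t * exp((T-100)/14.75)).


logR0 = log10(t * exp((T - 100) / 14.75))
= log10(118 * exp((161 - 100) / 14.75))
= 3.8679

3.8679


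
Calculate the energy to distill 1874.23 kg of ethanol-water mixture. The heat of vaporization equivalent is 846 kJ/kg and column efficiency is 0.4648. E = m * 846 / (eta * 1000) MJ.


E = m * 846 / (eta * 1000)
= 1874.23 * 846 / (0.4648 * 1000)
= 3411.3567 MJ

3411.3567 MJ


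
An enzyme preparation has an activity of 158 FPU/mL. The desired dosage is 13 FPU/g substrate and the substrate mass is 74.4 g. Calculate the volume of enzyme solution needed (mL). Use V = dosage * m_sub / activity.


V = dosage * m_sub / activity
V = 13 * 74.4 / 158
V = 6.1215 mL

6.1215 mL


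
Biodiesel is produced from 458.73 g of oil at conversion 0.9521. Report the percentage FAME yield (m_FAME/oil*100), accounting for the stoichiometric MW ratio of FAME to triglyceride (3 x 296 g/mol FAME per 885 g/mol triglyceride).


m_FAME = oil * conv * (3 * 296 / 885) = oil * conv * (888/885)
= 458.73 * 0.9521 * 888 / 885
= 438.2374 g
Y = m_FAME / oil * 100 = conv * (888/885) * 100
= 0.9521 * 888 / 885 * 100
= 95.53%

95.53%


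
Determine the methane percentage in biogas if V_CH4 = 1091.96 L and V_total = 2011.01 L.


CH4% = V_CH4 / V_total * 100
= 1091.96 / 2011.01 * 100
= 54.2991%

54.2991%


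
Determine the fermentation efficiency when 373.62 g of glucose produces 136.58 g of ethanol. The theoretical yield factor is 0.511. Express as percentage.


Fermentation efficiency = (actual / (0.511 * glucose)) * 100
= (136.58 / (0.511 * 373.62)) * 100
= 71.5379%

71.5379%


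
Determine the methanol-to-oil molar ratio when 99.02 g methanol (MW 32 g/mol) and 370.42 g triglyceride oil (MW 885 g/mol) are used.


Molar ratio = n_MeOH / n_oil = (MeOH/32) / (oil/885) = (MeOH * 885) / (32 * oil)
= (99.02 * 885) / (32 * 370.42)
= 7.3930

7.3930


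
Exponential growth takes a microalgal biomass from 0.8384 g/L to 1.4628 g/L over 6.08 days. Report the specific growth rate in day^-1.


mu = ln(X2/X1) / dt
= ln(1.4628/0.8384) / 6.08
= 0.0915 per day

0.0915 per day


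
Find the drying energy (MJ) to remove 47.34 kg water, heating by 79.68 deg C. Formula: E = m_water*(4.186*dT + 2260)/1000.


E = m_water * (4.186 * dT + 2260) / 1000
= 47.34 * (4.186 * 79.68 + 2260) / 1000
= 122.7782 MJ

122.7782 MJ


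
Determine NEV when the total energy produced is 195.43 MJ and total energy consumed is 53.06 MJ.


NEV = E_out - E_in
= 195.43 - 53.06
= 142.3700 MJ

142.3700 MJ


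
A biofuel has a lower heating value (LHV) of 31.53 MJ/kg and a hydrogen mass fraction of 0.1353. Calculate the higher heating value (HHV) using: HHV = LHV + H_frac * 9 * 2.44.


HHV = LHV + H_frac * 9 * 2.44
= 31.53 + 0.1353 * 9 * 2.44
= 34.5012 MJ/kg

34.5012 MJ/kg


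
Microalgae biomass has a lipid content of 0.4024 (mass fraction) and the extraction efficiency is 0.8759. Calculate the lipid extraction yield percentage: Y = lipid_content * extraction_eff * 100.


Y = lipid_content * extraction_eff * 100
= 0.4024 * 0.8759 * 100
= 35.2462%

35.2462%


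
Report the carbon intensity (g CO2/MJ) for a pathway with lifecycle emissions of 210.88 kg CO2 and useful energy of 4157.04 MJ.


CI = CO2 * 1000 / E
= 210.88 * 1000 / 4157.04
= 50.7284 g CO2/MJ

50.7284 g CO2/MJ


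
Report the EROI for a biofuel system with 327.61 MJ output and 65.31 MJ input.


EROI = E_out / E_in
= 327.61 / 65.31
= 5.0162

5.0162


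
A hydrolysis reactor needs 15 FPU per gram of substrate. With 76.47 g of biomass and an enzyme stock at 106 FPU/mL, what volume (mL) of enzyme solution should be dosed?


V = dosage * m_sub / activity
V = 15 * 76.47 / 106
V = 10.8212 mL

10.8212 mL


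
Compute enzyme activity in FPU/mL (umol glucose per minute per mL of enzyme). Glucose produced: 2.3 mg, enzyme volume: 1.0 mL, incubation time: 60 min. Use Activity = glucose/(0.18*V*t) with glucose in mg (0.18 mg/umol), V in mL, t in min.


Activity = glucose_mg / (0.18 mg/umol * V_mL * t_min)
= 2.3 / (0.18 * 1.0 * 60)
= 0.2130 FPU/mL

0.2130 FPU/mL


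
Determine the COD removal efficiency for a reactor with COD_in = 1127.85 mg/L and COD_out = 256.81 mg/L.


eta = (COD_in - COD_out) / COD_in * 100
= (1127.85 - 256.81) / 1127.85 * 100
= 77.2301%

77.2301%


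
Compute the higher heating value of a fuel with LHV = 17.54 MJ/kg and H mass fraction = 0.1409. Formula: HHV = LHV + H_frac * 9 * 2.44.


HHV = LHV + H_frac * 9 * 2.44
= 17.54 + 0.1409 * 9 * 2.44
= 20.6342 MJ/kg

20.6342 MJ/kg


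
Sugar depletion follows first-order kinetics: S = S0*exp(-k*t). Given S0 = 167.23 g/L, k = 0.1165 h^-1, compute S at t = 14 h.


S = S0 * exp(-k * t)
S = 167.23 * exp(-0.1165 * 14)
S = 32.7326 g/L

32.7326 g/L


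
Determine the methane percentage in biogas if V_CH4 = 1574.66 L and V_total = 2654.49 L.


CH4% = V_CH4 / V_total * 100
= 1574.66 / 2654.49 * 100
= 59.3206%

59.3206%


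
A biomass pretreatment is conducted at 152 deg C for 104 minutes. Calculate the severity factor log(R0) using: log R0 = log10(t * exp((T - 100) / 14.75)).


logR0 = log10(t * exp((T - 100) / 14.75))
= log10(104 * exp((152 - 100) / 14.75))
= 3.5481

3.5481


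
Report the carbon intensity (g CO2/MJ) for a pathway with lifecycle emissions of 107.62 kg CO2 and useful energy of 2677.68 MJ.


CI = CO2 * 1000 / E
= 107.62 * 1000 / 2677.68
= 40.1915 g CO2/MJ

40.1915 g CO2/MJ


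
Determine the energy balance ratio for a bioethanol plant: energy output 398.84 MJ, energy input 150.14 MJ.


EROI = E_out / E_in
= 398.84 / 150.14
= 2.6565

2.6565


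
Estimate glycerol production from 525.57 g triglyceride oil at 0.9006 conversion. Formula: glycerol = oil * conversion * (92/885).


glycerol = oil * conv * (92/885)
= 525.57 * 0.9006 * 92 / 885
= 49.2048 g

49.2048 g


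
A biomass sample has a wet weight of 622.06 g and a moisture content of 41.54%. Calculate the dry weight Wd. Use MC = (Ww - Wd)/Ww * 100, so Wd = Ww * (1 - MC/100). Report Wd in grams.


Wd = Ww * (1 - MC/100)
= 622.06 * (1 - 41.54/100)
= 363.6563 g

363.6563 g


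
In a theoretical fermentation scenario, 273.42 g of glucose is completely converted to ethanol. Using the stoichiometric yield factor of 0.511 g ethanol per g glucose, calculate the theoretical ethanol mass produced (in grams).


Theoretical ethanol yield: m_EtOH = 0.511 * m_glucose
m_EtOH = 0.511 * 273.42 = 139.7176 g

139.7176 g


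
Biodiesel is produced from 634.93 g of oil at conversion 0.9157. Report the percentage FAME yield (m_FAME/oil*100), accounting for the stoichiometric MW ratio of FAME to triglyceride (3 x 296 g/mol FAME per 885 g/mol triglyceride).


m_FAME = oil * conv * (3 * 296 / 885) = oil * conv * (888/885)
= 634.93 * 0.9157 * 888 / 885
= 583.3763 g
Y = m_FAME / oil * 100 = conv * (888/885) * 100
= 0.9157 * 888 / 885 * 100
= 91.88%

91.88%


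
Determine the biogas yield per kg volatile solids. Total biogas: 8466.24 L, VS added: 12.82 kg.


Y = V / VS
= 8466.24 / 12.82
= 660.3931 L/kg VS

660.3931 L/kg VS


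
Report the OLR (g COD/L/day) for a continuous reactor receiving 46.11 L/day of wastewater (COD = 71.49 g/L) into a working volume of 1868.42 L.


OLR = Q * S / V
= 46.11 * 71.49 / 1868.42
= 1.7643 g/L/day

1.7643 g/L/day


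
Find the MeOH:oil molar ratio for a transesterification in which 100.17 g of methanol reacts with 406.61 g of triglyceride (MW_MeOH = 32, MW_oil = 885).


Molar ratio = n_MeOH / n_oil = (MeOH/32) / (oil/885) = (MeOH * 885) / (32 * oil)
= (100.17 * 885) / (32 * 406.61)
= 6.8132

6.8132


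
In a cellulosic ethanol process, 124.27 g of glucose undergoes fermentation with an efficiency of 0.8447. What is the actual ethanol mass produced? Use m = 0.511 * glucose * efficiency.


Actual ethanol: m = 0.511 * 124.27 * 0.8447
m = 53.6401 g

53.6401 g


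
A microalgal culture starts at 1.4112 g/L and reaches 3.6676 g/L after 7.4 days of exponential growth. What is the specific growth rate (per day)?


mu = ln(X2/X1) / dt
= ln(3.6676/1.4112) / 7.4
= 0.1291 per day

0.1291 per day


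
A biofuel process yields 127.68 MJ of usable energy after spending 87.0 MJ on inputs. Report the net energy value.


NEV = E_out - E_in
= 127.68 - 87.0
= 40.6800 MJ

40.6800 MJ


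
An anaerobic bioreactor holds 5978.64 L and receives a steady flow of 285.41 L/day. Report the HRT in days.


HRT = V / Q
= 5978.64 / 285.41
= 20.9475 days

20.9475 days


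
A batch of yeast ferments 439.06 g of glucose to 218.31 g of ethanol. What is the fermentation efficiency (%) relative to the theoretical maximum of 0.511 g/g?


Fermentation efficiency = (actual / (0.511 * glucose)) * 100
= (218.31 / (0.511 * 439.06)) * 100
= 97.3036%

97.3036%


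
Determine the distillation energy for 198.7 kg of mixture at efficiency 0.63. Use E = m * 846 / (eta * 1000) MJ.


E = m * 846 / (eta * 1000)
= 198.7 * 846 / (0.63 * 1000)
= 266.8257 MJ

266.8257 MJ


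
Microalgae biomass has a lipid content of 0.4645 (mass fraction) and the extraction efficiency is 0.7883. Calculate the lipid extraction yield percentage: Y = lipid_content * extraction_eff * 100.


Y = lipid_content * extraction_eff * 100
= 0.4645 * 0.7883 * 100
= 36.6165%

36.6165%


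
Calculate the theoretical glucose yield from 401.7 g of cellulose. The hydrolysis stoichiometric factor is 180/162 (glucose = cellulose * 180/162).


glucose = cellulose * 180/162
= 401.7 * 180/162
= 446.3333 g

446.3333 g


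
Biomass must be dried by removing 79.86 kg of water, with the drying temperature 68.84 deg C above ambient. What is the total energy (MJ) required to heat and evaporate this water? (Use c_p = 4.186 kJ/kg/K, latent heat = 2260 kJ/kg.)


E = m_water * (4.186 * dT + 2260) / 1000
= 79.86 * (4.186 * 68.84 + 2260) / 1000
= 203.4964 MJ

203.4964 MJ


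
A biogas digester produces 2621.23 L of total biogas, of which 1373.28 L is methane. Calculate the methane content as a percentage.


CH4% = V_CH4 / V_total * 100
= 1373.28 / 2621.23 * 100
= 52.3907%

52.3907%


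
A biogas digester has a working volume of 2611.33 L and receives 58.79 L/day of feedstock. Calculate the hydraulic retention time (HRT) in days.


HRT = V / Q
= 2611.33 / 58.79
= 44.4179 days

44.4179 days


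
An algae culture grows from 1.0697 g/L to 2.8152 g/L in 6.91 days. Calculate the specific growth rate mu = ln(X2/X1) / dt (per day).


mu = ln(X2/X1) / dt
= ln(2.8152/1.0697) / 6.91
= 0.1400 per day

0.1400 per day


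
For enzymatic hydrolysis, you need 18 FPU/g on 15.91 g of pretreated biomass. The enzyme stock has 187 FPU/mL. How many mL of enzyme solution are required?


V = dosage * m_sub / activity
V = 18 * 15.91 / 187
V = 1.5314 mL

1.5314 mL


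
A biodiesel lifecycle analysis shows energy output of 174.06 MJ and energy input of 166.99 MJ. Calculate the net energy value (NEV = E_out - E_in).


NEV = E_out - E_in
= 174.06 - 166.99
= 7.0700 MJ

7.0700 MJ


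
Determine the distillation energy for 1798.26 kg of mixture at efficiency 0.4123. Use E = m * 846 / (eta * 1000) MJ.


E = m * 846 / (eta * 1000)
= 1798.26 * 846 / (0.4123 * 1000)
= 3689.8568 MJ

3689.8568 MJ


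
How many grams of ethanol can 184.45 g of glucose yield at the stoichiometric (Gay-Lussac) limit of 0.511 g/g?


Theoretical ethanol yield: m_EtOH = 0.511 * m_glucose
m_EtOH = 0.511 * 184.45 = 94.2539 g

94.2539 g


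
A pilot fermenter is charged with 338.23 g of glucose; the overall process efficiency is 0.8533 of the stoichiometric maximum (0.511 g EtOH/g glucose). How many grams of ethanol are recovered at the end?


Actual ethanol: m = 0.511 * 338.23 * 0.8533
m = 147.4806 g

147.4806 g


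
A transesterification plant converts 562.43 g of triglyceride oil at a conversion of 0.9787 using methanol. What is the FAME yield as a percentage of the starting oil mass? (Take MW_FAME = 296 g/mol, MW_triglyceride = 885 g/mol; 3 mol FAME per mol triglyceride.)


m_FAME = oil * conv * (3 * 296 / 885) = oil * conv * (888/885)
= 562.43 * 0.9787 * 888 / 885
= 552.3162 g
Y = m_FAME / oil * 100 = conv * (888/885) * 100
= 0.9787 * 888 / 885 * 100
= 98.20%

98.20%


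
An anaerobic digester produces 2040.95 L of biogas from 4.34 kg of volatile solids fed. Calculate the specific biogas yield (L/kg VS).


Y = V / VS
= 2040.95 / 4.34
= 470.2650 L/kg VS

470.2650 L/kg VS


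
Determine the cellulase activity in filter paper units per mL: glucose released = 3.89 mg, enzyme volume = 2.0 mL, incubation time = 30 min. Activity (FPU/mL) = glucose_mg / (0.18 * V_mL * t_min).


Activity = glucose_mg / (0.18 mg/umol * V_mL * t_min)
= 3.89 / (0.18 * 2.0 * 30)
= 0.3602 FPU/mL

0.3602 FPU/mL


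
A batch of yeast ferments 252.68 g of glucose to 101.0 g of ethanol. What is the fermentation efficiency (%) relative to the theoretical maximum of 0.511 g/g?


Fermentation efficiency = (actual / (0.511 * glucose)) * 100
= (101.0 / (0.511 * 252.68)) * 100
= 78.2221%

78.2221%


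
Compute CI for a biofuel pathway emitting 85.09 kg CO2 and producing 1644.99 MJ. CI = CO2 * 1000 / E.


CI = CO2 * 1000 / E
= 85.09 * 1000 / 1644.99
= 51.7268 g CO2/MJ

51.7268 g CO2/MJ


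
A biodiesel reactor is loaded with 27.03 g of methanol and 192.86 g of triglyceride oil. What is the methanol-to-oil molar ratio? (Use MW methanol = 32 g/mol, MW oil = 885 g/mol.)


Molar ratio = n_MeOH / n_oil = (MeOH/32) / (oil/885) = (MeOH * 885) / (32 * oil)
= (27.03 * 885) / (32 * 192.86)
= 3.8761

3.8761


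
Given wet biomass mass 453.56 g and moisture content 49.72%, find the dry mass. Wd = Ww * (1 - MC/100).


Wd = Ww * (1 - MC/100)
= 453.56 * (1 - 49.72/100)
= 228.0500 g

228.0500 g


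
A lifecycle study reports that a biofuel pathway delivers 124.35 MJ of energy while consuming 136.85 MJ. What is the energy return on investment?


EROI = E_out / E_in
= 124.35 / 136.85
= 0.9087

0.9087


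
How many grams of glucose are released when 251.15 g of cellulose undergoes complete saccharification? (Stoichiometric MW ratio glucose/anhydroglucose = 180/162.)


glucose = cellulose * 180/162
= 251.15 * 180/162
= 279.0556 g

279.0556 g


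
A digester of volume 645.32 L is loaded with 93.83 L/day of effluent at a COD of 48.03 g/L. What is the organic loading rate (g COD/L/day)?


OLR = Q * S / V
= 93.83 * 48.03 / 645.32
= 6.9836 g/L/day

6.9836 g/L/day


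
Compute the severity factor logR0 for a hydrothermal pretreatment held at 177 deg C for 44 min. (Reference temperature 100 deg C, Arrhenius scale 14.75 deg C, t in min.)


logR0 = log10(t * exp((T - 100) / 14.75))
= log10(44 * exp((177 - 100) / 14.75))
= 3.9106

3.9106


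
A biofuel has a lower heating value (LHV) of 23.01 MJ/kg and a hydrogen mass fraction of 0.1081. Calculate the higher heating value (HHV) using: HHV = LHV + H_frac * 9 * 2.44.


HHV = LHV + H_frac * 9 * 2.44
= 23.01 + 0.1081 * 9 * 2.44
= 25.3839 MJ/kg

25.3839 MJ/kg


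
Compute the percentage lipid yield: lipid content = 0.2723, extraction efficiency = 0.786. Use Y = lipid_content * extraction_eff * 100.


Y = lipid_content * extraction_eff * 100
= 0.2723 * 0.786 * 100
= 21.4028%

21.4028%


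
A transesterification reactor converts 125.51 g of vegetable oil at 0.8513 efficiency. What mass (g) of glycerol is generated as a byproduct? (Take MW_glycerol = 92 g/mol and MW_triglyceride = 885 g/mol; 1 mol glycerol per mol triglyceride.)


glycerol = oil * conv * (92/885)
= 125.51 * 0.8513 * 92 / 885
= 11.1072 g

11.1072 g


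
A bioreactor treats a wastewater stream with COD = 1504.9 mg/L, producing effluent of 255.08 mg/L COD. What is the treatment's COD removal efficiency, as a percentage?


eta = (COD_in - COD_out) / COD_in * 100
= (1504.9 - 255.08) / 1504.9 * 100
= 83.0500%

83.0500%


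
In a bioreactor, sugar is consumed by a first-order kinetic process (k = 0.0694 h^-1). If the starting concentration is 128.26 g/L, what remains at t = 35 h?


S = S0 * exp(-k * t)
S = 128.26 * exp(-0.0694 * 35)
S = 11.3029 g/L

11.3029 g/L


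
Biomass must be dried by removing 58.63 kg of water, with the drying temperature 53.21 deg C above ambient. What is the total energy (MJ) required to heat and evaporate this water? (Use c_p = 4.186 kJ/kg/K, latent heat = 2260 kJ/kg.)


E = m_water * (4.186 * dT + 2260) / 1000
= 58.63 * (4.186 * 53.21 + 2260) / 1000
= 145.5629 MJ

145.5629 MJ


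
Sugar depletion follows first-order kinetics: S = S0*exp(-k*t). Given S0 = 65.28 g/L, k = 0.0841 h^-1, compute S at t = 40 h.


S = S0 * exp(-k * t)
S = 65.28 * exp(-0.0841 * 40)
S = 2.2585 g/L

2.2585 g/L


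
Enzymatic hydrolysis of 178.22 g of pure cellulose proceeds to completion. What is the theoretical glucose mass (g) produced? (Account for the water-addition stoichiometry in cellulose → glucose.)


glucose = cellulose * 180/162
= 178.22 * 180/162
= 198.0222 g

198.0222 g


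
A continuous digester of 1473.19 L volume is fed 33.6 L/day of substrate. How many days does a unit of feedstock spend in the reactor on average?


HRT = V / Q
= 1473.19 / 33.6
= 43.8449 days

43.8449 days


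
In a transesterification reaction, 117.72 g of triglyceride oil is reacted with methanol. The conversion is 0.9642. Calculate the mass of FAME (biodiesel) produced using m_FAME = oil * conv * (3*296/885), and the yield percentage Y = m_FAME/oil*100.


m_FAME = oil * conv * (3 * 296 / 885) = oil * conv * (888/885)
= 117.72 * 0.9642 * 888 / 885
= 113.8904 g
Y = m_FAME / oil * 100 = conv * (888/885) * 100
= 0.9642 * 888 / 885 * 100
= 96.75%

113.8904 g FAME; Y = 96.75%


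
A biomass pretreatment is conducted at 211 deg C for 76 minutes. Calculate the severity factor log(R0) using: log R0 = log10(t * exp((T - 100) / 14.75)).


logR0 = log10(t * exp((T - 100) / 14.75))
= log10(76 * exp((211 - 100) / 14.75))
= 5.1491

5.1491


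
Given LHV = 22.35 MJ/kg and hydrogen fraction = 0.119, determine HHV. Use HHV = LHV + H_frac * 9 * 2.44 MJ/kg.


HHV = LHV + H_frac * 9 * 2.44
= 22.35 + 0.119 * 9 * 2.44
= 24.9632 MJ/kg

24.9632 MJ/kg


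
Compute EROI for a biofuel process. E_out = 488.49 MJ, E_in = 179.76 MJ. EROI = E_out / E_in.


EROI = E_out / E_in
= 488.49 / 179.76
= 2.7175

2.7175


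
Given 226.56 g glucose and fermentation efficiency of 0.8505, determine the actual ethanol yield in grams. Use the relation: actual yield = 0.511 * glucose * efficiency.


Actual ethanol: m = 0.511 * 226.56 * 0.8505
m = 98.4642 g

98.4642 g


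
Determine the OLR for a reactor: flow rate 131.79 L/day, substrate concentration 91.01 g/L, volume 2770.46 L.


OLR = Q * S / V
= 131.79 * 91.01 / 2770.46
= 4.3293 g/L/day

4.3293 g/L/day


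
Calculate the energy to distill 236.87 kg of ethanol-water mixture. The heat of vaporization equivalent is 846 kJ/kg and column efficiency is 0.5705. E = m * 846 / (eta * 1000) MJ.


E = m * 846 / (eta * 1000)
= 236.87 * 846 / (0.5705 * 1000)
= 351.2568 MJ

351.2568 MJ


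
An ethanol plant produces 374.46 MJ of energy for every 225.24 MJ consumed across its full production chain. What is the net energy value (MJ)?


NEV = E_out - E_in
= 374.46 - 225.24
= 149.2200 MJ

149.2200 MJ


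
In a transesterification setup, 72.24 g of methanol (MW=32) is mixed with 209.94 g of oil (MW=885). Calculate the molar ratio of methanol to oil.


Molar ratio = n_MeOH / n_oil = (MeOH/32) / (oil/885) = (MeOH * 885) / (32 * oil)
= (72.24 * 885) / (32 * 209.94)
= 9.5165

9.5165


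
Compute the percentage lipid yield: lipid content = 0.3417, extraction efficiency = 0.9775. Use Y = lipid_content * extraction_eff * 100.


Y = lipid_content * extraction_eff * 100
= 0.3417 * 0.9775 * 100
= 33.4012%

33.4012%


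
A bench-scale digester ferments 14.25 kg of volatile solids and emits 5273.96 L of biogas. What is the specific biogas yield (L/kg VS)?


Y = V / VS
= 5273.96 / 14.25
= 370.1025 L/kg VS

370.1025 L/kg VS


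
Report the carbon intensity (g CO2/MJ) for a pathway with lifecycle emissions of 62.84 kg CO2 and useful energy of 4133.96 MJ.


CI = CO2 * 1000 / E
= 62.84 * 1000 / 4133.96
= 15.2009 g CO2/MJ

15.2009 g CO2/MJ


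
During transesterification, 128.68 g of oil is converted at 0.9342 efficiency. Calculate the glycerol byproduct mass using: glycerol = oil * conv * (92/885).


glycerol = oil * conv * (92/885)
= 128.68 * 0.9342 * 92 / 885
= 12.4967 g

12.4967 g


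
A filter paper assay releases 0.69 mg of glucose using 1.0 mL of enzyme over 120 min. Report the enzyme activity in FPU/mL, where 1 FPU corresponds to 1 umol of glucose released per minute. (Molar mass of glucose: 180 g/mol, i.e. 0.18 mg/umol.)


Activity = glucose_mg / (0.18 mg/umol * V_mL * t_min)
= 0.69 / (0.18 * 1.0 * 120)
= 0.0319 FPU/mL

0.0319 FPU/mL
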